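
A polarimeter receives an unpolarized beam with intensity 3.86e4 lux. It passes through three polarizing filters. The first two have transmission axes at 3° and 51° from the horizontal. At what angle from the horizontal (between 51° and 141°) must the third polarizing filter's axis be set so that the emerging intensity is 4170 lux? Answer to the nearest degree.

Unpolarized light through the first polarizer → I₁ = ½ I₀, now polarized at 3°.
I₂ = I₁ cos²(51° − 3°) = 0.5 I₀ · cos²(48°) = 0.2239 I₀.
Target fraction: 4170 / 3.86e4 lux = 0.108 of I₀.
Need I₃/I₀ = 0.108, so cos²(θ − 51°) = 0.108 / 0.2239 = 0.4826.
θ − 51° = arccos(√0.4826) = 46.0°, giving θ ≈ 51 + 46.0 = 97.0°.

θ ≈ 97°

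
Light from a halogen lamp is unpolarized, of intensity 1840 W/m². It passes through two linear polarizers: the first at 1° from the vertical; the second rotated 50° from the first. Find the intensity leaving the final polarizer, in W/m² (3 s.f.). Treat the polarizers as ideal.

I ≈ 380 W/m²

Unpolarized light through the first polarizer → I₁ = 1840 W/m²/2 = 920 W/m², polarized at 1°.
I₂ = I₁ · cos²(50°) = 920 · 0.4132 = 380.1 W/m².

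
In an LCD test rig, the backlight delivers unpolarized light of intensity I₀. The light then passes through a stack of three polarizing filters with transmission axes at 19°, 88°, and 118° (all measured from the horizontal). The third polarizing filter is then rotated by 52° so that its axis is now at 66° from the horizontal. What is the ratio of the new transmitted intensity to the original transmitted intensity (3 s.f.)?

I_new/I_old ≈ 1.15

Before rotation:
Unpolarized light through the first polarizer → I₁ = ½ I₀, now polarized at 19°.
I₂ = I₁ cos²(88° − 19°) = 0.5 I₀ · cos²(69°) = 0.06421 I₀.
I₃ = I₂ cos²(118° − 88°) = 0.06421 I₀ · cos²(30°) = 0.04816 I₀.
After rotation:
Unpolarized light through the first polarizer → I₁ = ½ I₀, now polarized at 19°.
I₂ = I₁ cos²(88° − 19°) = 0.5 I₀ · cos²(69°) = 0.06421 I₀.
I₃ = I₂ cos²(66° − 88°) = 0.06421 I₀ · cos²(22°) = 0.0552 I₀.
Ratio = 0.0552 / 0.04816 = 1.146.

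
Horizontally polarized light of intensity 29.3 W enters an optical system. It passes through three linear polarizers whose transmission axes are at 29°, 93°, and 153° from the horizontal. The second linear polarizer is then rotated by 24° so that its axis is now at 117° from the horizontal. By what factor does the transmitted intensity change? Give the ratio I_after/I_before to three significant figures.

I_new/I_old ≈ 0.0166

Before rotation:
I₁ = I₀ cos²(29° − 0°) = I₀ cos²(29°) = 0.765 I₀.
I₂ = I₁ cos²(93° − 29°) = 0.765 I₀ · cos²(64°) = 0.147 I₀.
I₃ = I₂ cos²(153° − 93°) = 0.147 I₀ · cos²(60°) = 0.03675 I₀.
After rotation:
I₁ = I₀ cos²(29° − 0°) = I₀ cos²(29°) = 0.765 I₀.
I₂ = I₁ cos²(117° − 29°) = 0.765 I₀ · cos²(88°) = 0.0009317 I₀.
I₃ = I₂ cos²(153° − 117°) = 0.0009317 I₀ · cos²(36°) = 0.0006098 I₀.
Ratio = 0.0006098 / 0.03675 = 0.01659.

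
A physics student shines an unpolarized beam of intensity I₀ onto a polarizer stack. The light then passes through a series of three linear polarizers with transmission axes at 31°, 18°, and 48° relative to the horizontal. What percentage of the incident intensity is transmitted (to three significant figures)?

≈ 35.6%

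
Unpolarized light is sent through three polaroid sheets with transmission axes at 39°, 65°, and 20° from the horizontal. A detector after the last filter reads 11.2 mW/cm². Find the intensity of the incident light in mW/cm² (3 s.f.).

Unpolarized light through the first polarizer → I₁ = ½ I₀, now polarized at 39°.
I₂ = I₁ cos²(65° − 39°) = 0.5 I₀ · cos²(26°) = 0.4039 I₀.
I₃ = I₂ cos²(20° − 65°) = 0.4039 I₀ · cos²(45°) = 0.202 I₀.
So 11.2 mW/cm² = 0.202 I₀, giving I₀ = 11.2/0.202 = 55.46 mW/cm².

I₀ ≈ 55.5 mW/cm²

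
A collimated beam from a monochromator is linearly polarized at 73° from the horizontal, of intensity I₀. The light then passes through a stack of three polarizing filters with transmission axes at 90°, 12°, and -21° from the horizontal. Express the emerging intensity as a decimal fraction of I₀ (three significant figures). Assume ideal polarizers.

≈ 0.0278 I₀

I₁ = I₀ cos²(90° − 73°) = I₀ cos²(17°) = 0.9145 I₀.
I₂ = I₁ cos²(12° − 90°) = 0.9145 I₀ · cos²(78°) = 0.03953 I₀.
I₃ = I₂ cos²(-21° − 12°) = 0.03953 I₀ · cos²(33°) = 0.02781 I₀.
Transmitted fraction = 0.02781.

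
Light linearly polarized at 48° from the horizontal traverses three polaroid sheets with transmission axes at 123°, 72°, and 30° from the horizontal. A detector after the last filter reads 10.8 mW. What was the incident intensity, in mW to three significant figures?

I₀ ≈ 737 mW

By Malus's law, I₁ = I₀ cos²(123° − 48°) = I₀ cos²(75°) = 0.06699 I₀.
I₂ = I₁ cos²(72° − 123°) = 0.06699 I₀ · cos²(51°) = 0.02653 I₀.
I₃ = I₂ cos²(30° − 72°) = 0.02653 I₀ · cos²(42°) = 0.01465 I₀.
So 10.8 mW = 0.01465 I₀, giving I₀ = 10.8/0.01465 = 737.1 mW.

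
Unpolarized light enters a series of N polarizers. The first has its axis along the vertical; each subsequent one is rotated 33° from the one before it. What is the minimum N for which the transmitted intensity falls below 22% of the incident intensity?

N = 4

First polarizer halves the unpolarized light: factor 1/2.
Each further stage multiplies by cos²(33°) = 0.7034.
After N polarizers: T = 0.5·0.7034^(N−1). Require T < 0.22 ⇒ N−1 > ln(0.22/0.5)/ln(0.7034) = 2.33, so N−1 ≥ 3 and N = 4.
Check: N=4 gives T = 0.174 < 0.22; N=3 gives T = 0.2474.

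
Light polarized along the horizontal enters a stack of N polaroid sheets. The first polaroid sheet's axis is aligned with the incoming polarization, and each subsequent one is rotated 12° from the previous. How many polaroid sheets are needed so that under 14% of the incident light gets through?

N = 46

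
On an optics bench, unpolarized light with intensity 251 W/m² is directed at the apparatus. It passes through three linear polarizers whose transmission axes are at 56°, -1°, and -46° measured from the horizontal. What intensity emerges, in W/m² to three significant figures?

I ≈ 18.6 W/m²

Unpolarized light through the first polarizer → I₁ = 251 W/m²/2 = 125.5 W/m², polarized at 56°.
I₂ = I₁ · cos²(57°) = 125.5 · 0.2966 = 37.23 W/m².
I₃ = I₂ · cos²(45°) = 37.23 · 0.5 = 18.61 W/m².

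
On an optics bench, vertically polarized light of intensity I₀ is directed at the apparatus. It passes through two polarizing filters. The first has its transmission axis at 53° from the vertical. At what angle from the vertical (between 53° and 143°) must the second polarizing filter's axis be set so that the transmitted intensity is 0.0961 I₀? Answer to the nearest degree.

θ ≈ 112°

I₁ = I₀ cos²(53° − 0°) = I₀ cos²(53°) = 0.3622 I₀.
Need I₂/I₀ = 0.0961, so cos²(θ − 53°) = 0.0961 / 0.3622 = 0.2653.
θ − 53° = arccos(√0.2653) = 59.0°, giving θ ≈ 53 + 59.0 = 112.0°.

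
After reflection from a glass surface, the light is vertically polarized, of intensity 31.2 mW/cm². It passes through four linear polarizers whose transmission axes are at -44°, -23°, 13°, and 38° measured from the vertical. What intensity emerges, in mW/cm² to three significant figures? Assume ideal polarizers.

By Malus's law, I₁ = 31.2 mW/cm² · cos²(44°) = 16.14 mW/cm².
I₂ = I₁ · cos²(21°) = 16.14 · 0.8716 = 14.07 mW/cm².
I₃ = I₂ · cos²(36°) = 14.07 · 0.6545 = 9.21 mW/cm².
I₄ = I₃ · cos²(25°) = 9.21 · 0.8214 = 7.565 mW/cm².

I ≈ 7.56 mW/cm²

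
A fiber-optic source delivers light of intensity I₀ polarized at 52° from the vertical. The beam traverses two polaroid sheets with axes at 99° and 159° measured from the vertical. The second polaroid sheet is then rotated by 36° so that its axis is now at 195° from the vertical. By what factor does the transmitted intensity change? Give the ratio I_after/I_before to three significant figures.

Before rotation:
By Malus's law, I₁ = I₀ cos²(99° − 52°) = I₀ cos²(47°) = 0.4651 I₀.
I₂ = I₁ cos²(159° − 99°) = 0.4651 I₀ · cos²(60°) = 0.1163 I₀.
After rotation:
I₁ = I₀ cos²(99° − 52°) = I₀ cos²(47°) = 0.4651 I₀.
Angle between axes 1 and 2: 84°. I₂ = 0.4651 I₀ · cos²(84°) = 0.005082 I₀.
Ratio = 0.005082 / 0.1163 = 0.0437.

I_new/I_old ≈ 0.0437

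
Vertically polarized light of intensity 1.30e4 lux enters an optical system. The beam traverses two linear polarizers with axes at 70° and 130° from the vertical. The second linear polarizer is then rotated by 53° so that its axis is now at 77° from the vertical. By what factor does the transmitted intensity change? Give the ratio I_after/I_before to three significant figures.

I_new/I_old ≈ 3.94

Before rotation:
I₁ = I₀ cos²(70° − 0°) = I₀ cos²(70°) = 0.117 I₀.
I₂ = I₁ cos²(130° − 70°) = 0.117 I₀ · cos²(60°) = 0.02924 I₀.
After rotation:
I₁ = I₀ cos²(70° − 0°) = I₀ cos²(70°) = 0.117 I₀.
I₂ = I₁ cos²(77° − 70°) = 0.117 I₀ · cos²(7°) = 0.1152 I₀.
Ratio = 0.1152 / 0.02924 = 3.941.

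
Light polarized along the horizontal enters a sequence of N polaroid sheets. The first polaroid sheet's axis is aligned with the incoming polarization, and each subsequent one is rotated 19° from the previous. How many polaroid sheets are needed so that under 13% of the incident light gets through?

N = 20

First polarizer is aligned with the polarization: full transmission.
Each further stage multiplies by cos²(19°) = 0.894.
After N polarizers: T = 0.894^(N−1). Require T < 0.13 ⇒ N−1 > ln(0.13)/ln(0.894) = 18.21, so N−1 ≥ 19 and N = 20.
Check: N=20 gives T = 0.119 < 0.13; N=19 gives T = 0.1331.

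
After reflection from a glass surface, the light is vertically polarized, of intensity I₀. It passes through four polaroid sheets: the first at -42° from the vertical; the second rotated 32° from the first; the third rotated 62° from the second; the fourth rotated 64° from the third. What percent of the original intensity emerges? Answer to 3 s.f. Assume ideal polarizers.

≈ 1.68%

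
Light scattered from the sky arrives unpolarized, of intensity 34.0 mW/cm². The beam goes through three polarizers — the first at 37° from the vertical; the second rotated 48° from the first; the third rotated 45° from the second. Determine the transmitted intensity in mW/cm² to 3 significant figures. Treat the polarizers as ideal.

Unpolarized light through the first polarizer → I₁ = 34.0 mW/cm²/2 = 17 mW/cm², polarized at 37°.
I₂ = I₁ · cos²(48°) = 17 · 0.4477 = 7.612 mW/cm².
I₃ = I₂ · cos²(45°) = 7.612 · 0.5 = 3.806 mW/cm².

I ≈ 3.81 mW/cm²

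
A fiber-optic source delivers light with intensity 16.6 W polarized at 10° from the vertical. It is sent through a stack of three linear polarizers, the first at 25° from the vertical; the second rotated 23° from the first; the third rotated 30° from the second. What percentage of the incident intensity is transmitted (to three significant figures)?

≈ 59.3%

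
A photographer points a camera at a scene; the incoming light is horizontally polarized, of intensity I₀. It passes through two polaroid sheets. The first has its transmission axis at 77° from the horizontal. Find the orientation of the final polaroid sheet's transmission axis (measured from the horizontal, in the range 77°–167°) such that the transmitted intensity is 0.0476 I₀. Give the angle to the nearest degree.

θ ≈ 91°

By Malus's law, I₁ = I₀ cos²(77° − 0°) = I₀ cos²(77°) = 0.0506 I₀.
Need I₂/I₀ = 0.0476, so cos²(θ − 77°) = 0.0476 / 0.0506 = 0.9407.
θ − 77° = arccos(√0.9407) = 14.1°, giving θ ≈ 77 + 14.1 = 91.1°.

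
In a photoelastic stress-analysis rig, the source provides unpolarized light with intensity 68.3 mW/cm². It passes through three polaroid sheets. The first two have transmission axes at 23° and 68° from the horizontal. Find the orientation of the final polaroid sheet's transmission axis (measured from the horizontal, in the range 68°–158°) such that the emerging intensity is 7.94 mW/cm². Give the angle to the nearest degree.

Unpolarized light through the first polarizer → I₁ = ½ I₀, now polarized at 23°.
I₂ = I₁ cos²(68° − 23°) = 0.5 I₀ · cos²(45°) = 0.25 I₀.
Target fraction: 7.94 / 68.3 mW/cm² = 0.1163 of I₀.
Need I₃/I₀ = 0.1163, so cos²(θ − 68°) = 0.1163 / 0.25 = 0.465.
θ − 68° = arccos(√0.465) = 47.0°, giving θ ≈ 68 + 47.0 = 115.0°.

θ ≈ 115°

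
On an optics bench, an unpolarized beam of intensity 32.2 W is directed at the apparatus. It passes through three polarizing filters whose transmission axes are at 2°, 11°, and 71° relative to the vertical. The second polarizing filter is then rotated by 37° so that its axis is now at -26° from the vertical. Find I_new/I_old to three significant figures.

Before rotation:
Unpolarized light through the first polarizer → I₁ = ½ I₀, now polarized at 2°.
I₂ = I₁ cos²(11° − 2°) = 0.5 I₀ · cos²(9°) = 0.4878 I₀.
I₃ = I₂ cos²(71° − 11°) = 0.4878 I₀ · cos²(60°) = 0.1219 I₀.
After rotation:
Unpolarized light through the first polarizer → I₁ = ½ I₀, now polarized at 2°.
I₂ = I₁ cos²(-26° − 2°) = 0.5 I₀ · cos²(28°) = 0.3898 I₀.
Angle between axes 2 and 3: 83°. I₃ = 0.3898 I₀ · cos²(83°) = 0.005789 I₀.
Ratio = 0.005789 / 0.1219 = 0.04748.

I_new/I_old ≈ 0.0475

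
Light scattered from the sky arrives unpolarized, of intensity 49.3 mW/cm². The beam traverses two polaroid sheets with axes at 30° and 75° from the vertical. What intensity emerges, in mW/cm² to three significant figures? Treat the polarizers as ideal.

Unpolarized light through the first polarizer → I₁ = 49.3 mW/cm²/2 = 24.65 mW/cm², polarized at 30°.
I₂ = I₁ · cos²(45°) = 24.65 · 0.5 = 12.33 mW/cm².

I ≈ 12.3 mW/cm²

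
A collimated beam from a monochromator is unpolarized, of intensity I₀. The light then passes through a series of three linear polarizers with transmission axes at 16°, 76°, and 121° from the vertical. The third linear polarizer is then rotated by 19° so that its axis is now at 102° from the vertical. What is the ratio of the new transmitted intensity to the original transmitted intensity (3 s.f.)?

Before rotation:
Unpolarized light through the first polarizer → I₁ = ½ I₀, now polarized at 16°.
I₂ = I₁ cos²(76° − 16°) = 0.5 I₀ · cos²(60°) = 0.125 I₀.
I₃ = I₂ cos²(121° − 76°) = 0.125 I₀ · cos²(45°) = 0.0625 I₀.
After rotation:
Unpolarized light through the first polarizer → I₁ = ½ I₀, now polarized at 16°.
I₂ = I₁ cos²(76° − 16°) = 0.5 I₀ · cos²(60°) = 0.125 I₀.
I₃ = I₂ cos²(102° − 76°) = 0.125 I₀ · cos²(26°) = 0.101 I₀.
Ratio = 0.101 / 0.0625 = 1.616.

I_new/I_old ≈ 1.62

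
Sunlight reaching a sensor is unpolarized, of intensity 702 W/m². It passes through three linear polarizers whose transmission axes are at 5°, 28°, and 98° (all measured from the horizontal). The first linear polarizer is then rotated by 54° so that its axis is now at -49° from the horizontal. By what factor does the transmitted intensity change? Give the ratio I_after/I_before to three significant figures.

Before rotation:
Unpolarized light through the first polarizer → I₁ = ½ I₀, now polarized at 5°.
I₂ = I₁ cos²(28° − 5°) = 0.5 I₀ · cos²(23°) = 0.4237 I₀.
I₃ = I₂ cos²(98° − 28°) = 0.4237 I₀ · cos²(70°) = 0.04956 I₀.
After rotation:
Unpolarized light through the first polarizer → I₁ = ½ I₀, now polarized at -49°.
I₂ = I₁ cos²(28° + 49°) = 0.5 I₀ · cos²(77°) = 0.0253 I₀.
I₃ = I₂ cos²(98° − 28°) = 0.0253 I₀ · cos²(70°) = 0.00296 I₀.
Ratio = 0.00296 / 0.04956 = 0.05972.

I_new/I_old ≈ 0.0597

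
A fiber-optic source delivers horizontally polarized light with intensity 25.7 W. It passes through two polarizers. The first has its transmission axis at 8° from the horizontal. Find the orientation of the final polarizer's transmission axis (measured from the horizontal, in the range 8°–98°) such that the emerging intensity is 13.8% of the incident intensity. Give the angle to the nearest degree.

I₁ = I₀ cos²(8° − 0°) = I₀ cos²(8°) = 0.9806 I₀.
Need I₂/I₀ = 0.138, so cos²(θ − 8°) = 0.138 / 0.9806 = 0.1407.
θ − 8° = arccos(√0.1407) = 68.0°, giving θ ≈ 8 + 68.0 = 76.0°.

θ ≈ 76°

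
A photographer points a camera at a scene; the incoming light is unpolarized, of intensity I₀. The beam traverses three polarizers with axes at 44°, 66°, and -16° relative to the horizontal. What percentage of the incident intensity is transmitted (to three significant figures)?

≈ 0.833%

Unpolarized light through the first polarizer → I₁ = ½ I₀, now polarized at 44°.
I₂ = I₁ cos²(66° − 44°) = 0.5 I₀ · cos²(22°) = 0.4298 I₀.
I₃ = I₂ cos²(-16° − 66°) = 0.4298 I₀ · cos²(82°) = 0.008326 I₀.
That is 0.8326% of the incident intensity.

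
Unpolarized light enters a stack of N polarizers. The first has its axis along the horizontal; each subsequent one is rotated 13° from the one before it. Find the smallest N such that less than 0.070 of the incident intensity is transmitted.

N = 39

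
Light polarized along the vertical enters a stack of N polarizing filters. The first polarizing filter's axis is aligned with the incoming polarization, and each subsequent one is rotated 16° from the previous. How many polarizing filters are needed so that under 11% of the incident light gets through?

N = 29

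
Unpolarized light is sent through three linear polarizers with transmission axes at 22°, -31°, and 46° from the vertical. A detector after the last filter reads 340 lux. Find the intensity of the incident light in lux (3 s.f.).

Unpolarized light through the first polarizer → I₁ = ½ I₀, now polarized at 22°.
I₂ = I₁ cos²(-31° − 22°) = 0.5 I₀ · cos²(53°) = 0.1811 I₀.
I₃ = I₂ cos²(46° + 31°) = 0.1811 I₀ · cos²(77°) = 0.009164 I₀.
So 340 lux = 0.009164 I₀, giving I₀ = 340/0.009164 = 3.71e+04 lux.

I₀ ≈ 3.71e4 lux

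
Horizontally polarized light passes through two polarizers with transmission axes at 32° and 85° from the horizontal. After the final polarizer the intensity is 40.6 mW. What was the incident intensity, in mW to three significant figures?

By Malus's law, I₁ = I₀ cos²(32° − 0°) = I₀ cos²(32°) = 0.7192 I₀.
I₂ = I₁ cos²(85° − 32°) = 0.7192 I₀ · cos²(53°) = 0.2605 I₀.
So 40.6 mW = 0.2605 I₀, giving I₀ = 40.6/0.2605 = 155.9 mW.

I₀ ≈ 156 mW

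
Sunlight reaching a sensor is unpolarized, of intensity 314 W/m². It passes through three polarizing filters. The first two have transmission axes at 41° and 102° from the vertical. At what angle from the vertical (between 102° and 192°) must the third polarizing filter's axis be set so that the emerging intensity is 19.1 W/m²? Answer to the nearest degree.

θ ≈ 146°

Unpolarized light through the first polarizer → I₁ = ½ I₀, now polarized at 41°.
I₂ = I₁ cos²(102° − 41°) = 0.5 I₀ · cos²(61°) = 0.1175 I₀.
Target fraction: 19.1 / 314 W/m² = 0.06083 of I₀.
Need I₃/I₀ = 0.06083, so cos²(θ − 102°) = 0.06083 / 0.1175 = 0.5176.
θ − 102° = arccos(√0.5176) = 44.0°, giving θ ≈ 102 + 44.0 = 146.0°.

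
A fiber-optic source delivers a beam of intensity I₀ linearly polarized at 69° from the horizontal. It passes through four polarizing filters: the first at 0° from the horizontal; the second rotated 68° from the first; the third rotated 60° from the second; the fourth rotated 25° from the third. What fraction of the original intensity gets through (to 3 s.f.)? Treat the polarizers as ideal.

≈ 0.00370 I₀

I₁ = I₀ cos²(0° − 69°) = I₀ cos²(69°) = 0.1284 I₀.
I₂ = I₁ cos²(68°) = 0.1284 · 0.1403 I₀ = 0.01802 I₀.
I₃ = I₂ cos²(60°) = 0.01802 · 0.25 I₀ = 0.004506 I₀.
I₄ = I₃ cos²(25°) = 0.004506 · 0.8214 I₀ = 0.003701 I₀.
Transmitted fraction = 0.003701.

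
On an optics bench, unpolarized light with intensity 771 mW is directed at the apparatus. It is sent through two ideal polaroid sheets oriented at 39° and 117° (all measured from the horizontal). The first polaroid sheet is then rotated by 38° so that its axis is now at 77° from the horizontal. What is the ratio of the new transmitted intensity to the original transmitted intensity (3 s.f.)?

I_new/I_old ≈ 13.6

Before rotation:
Unpolarized light through the first polarizer → I₁ = ½ I₀, now polarized at 39°.
I₂ = I₁ cos²(117° − 39°) = 0.5 I₀ · cos²(78°) = 0.02161 I₀.
After rotation:
Unpolarized light through the first polarizer → I₁ = ½ I₀, now polarized at 77°.
I₂ = I₁ cos²(117° − 77°) = 0.5 I₀ · cos²(40°) = 0.2934 I₀.
Ratio = 0.2934 / 0.02161 = 13.58.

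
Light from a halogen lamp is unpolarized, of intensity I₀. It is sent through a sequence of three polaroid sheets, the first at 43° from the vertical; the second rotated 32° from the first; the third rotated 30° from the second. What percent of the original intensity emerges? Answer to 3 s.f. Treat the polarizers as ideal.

Unpolarized light through the first polarizer → I₁ = ½ I₀, now polarized at 43°.
I₂ = I₁ cos²(32°) = 0.5 · 0.7192 I₀ = 0.3596 I₀.
I₃ = I₂ cos²(30°) = 0.3596 · 0.75 I₀ = 0.2697 I₀.
That is 26.97% of the incident intensity.

≈ 27.0%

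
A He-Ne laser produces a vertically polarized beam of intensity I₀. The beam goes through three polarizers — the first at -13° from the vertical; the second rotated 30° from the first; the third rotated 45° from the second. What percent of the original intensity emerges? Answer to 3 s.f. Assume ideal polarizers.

≈ 35.6%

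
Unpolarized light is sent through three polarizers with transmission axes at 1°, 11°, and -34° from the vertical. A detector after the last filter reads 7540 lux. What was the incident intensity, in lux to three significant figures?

I₀ ≈ 3.11e4 lux

Unpolarized light through the first polarizer → I₁ = ½ I₀, now polarized at 1°.
I₂ = I₁ cos²(11° − 1°) = 0.5 I₀ · cos²(10°) = 0.4849 I₀.
I₃ = I₂ cos²(-34° − 11°) = 0.4849 I₀ · cos²(45°) = 0.2425 I₀.
So 7540 lux = 0.2425 I₀, giving I₀ = 7540/0.2425 = 3.11e+04 lux.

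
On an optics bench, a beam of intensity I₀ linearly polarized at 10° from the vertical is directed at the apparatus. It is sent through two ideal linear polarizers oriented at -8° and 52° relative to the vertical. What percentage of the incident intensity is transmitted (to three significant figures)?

≈ 22.6%

By Malus's law, I₁ = I₀ cos²(-8° − 10°) = I₀ cos²(18°) = 0.9045 I₀.
I₂ = I₁ cos²(52° + 8°) = 0.9045 I₀ · cos²(60°) = 0.2261 I₀.
That is 22.61% of the incident intensity.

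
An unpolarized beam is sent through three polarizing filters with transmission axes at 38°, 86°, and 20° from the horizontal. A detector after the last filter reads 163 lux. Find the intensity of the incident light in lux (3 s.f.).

I₀ ≈ 4400 lux

Unpolarized light through the first polarizer → I₁ = ½ I₀, now polarized at 38°.
I₂ = I₁ cos²(86° − 38°) = 0.5 I₀ · cos²(48°) = 0.2239 I₀.
I₃ = I₂ cos²(20° − 86°) = 0.2239 I₀ · cos²(66°) = 0.03704 I₀.
So 163 lux = 0.03704 I₀, giving I₀ = 163/0.03704 = 4401 lux.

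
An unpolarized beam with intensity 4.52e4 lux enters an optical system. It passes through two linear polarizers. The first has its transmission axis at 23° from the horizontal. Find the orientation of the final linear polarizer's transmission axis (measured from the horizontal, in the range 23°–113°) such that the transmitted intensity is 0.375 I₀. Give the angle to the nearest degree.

θ ≈ 53°

Unpolarized light through the first polarizer → I₁ = ½ I₀, now polarized at 23°.
Need I₂/I₀ = 0.375, so cos²(θ − 23°) = 0.375 / 0.5 = 0.75.
θ − 23° = arccos(√0.75) = 30.0°, giving θ ≈ 23 + 30.0 = 53.0°.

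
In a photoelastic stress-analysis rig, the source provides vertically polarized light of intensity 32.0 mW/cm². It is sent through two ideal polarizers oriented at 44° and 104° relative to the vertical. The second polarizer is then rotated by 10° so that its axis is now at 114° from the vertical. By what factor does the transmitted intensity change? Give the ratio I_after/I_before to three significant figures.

Before rotation:
I₁ = I₀ cos²(44° − 0°) = I₀ cos²(44°) = 0.5174 I₀.
I₂ = I₁ cos²(104° − 44°) = 0.5174 I₀ · cos²(60°) = 0.1294 I₀.
After rotation:
I₁ = I₀ cos²(44° − 0°) = I₀ cos²(44°) = 0.5174 I₀.
I₂ = I₁ cos²(114° − 44°) = 0.5174 I₀ · cos²(70°) = 0.06053 I₀.
Ratio = 0.06053 / 0.1294 = 0.4679.

I_new/I_old ≈ 0.468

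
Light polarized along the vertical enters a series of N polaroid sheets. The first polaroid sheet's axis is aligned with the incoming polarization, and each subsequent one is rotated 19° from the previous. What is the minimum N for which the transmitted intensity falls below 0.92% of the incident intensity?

First polarizer is aligned with the polarization: full transmission.
Each further stage multiplies by cos²(19°) = 0.894.
After N polarizers: T = 0.894^(N−1). Require T < 0.0092 ⇒ N−1 > ln(0.0092)/ln(0.894) = 41.85, so N−1 ≥ 42 and N = 43.
Check: N=43 gives T = 0.009042 < 0.0092; N=42 gives T = 0.01011.

N = 43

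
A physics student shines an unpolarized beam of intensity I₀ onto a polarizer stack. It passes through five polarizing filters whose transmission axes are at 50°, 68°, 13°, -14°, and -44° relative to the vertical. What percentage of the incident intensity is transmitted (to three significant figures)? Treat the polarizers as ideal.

Unpolarized light through the first polarizer → I₁ = ½ I₀, now polarized at 50°.
I₂ = I₁ cos²(68° − 50°) = 0.5 I₀ · cos²(18°) = 0.4523 I₀.
I₃ = I₂ cos²(13° − 68°) = 0.4523 I₀ · cos²(55°) = 0.1488 I₀.
I₄ = I₃ cos²(-14° − 13°) = 0.1488 I₀ · cos²(27°) = 0.1181 I₀.
I₅ = I₄ cos²(-44° + 14°) = 0.1181 I₀ · cos²(30°) = 0.08859 I₀.
That is 8.859% of the incident intensity.

≈ 8.86%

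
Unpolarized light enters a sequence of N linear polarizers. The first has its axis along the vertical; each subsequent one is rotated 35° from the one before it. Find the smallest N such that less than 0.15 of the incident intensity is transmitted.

N = 5

First polarizer halves the unpolarized light: factor 1/2.
Each further stage multiplies by cos²(35°) = 0.671.
After N polarizers: T = 0.5·0.671^(N−1). Require T < 0.15 ⇒ N−1 > ln(0.15/0.5)/ln(0.671) = 3.02, so N−1 ≥ 4 and N = 5.
Check: N=5 gives T = 0.1014 < 0.15; N=4 gives T = 0.1511.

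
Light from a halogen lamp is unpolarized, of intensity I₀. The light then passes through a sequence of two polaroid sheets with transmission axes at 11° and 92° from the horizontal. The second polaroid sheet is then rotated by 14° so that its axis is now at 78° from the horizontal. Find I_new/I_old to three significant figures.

I_new/I_old ≈ 6.24

Before rotation:
Unpolarized light through the first polarizer → I₁ = ½ I₀, now polarized at 11°.
I₂ = I₁ cos²(92° − 11°) = 0.5 I₀ · cos²(81°) = 0.01224 I₀.
After rotation:
Unpolarized light through the first polarizer → I₁ = ½ I₀, now polarized at 11°.
I₂ = I₁ cos²(78° − 11°) = 0.5 I₀ · cos²(67°) = 0.07634 I₀.
Ratio = 0.07634 / 0.01224 = 6.239.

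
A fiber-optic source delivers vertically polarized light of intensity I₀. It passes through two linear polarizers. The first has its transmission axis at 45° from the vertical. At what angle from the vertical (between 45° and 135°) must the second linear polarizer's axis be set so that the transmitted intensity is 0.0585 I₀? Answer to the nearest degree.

θ ≈ 115°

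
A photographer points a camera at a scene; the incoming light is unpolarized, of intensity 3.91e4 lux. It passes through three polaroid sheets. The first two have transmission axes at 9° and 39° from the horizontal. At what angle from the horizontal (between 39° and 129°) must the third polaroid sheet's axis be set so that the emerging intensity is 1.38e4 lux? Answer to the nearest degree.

θ ≈ 53°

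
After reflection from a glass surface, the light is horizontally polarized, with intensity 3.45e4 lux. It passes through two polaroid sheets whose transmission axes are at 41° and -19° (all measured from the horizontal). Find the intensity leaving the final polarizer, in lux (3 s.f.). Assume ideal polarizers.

I ≈ 4910 lux

I₁ = 3.45e4 lux · cos²(41°) = 1.965e+04 lux.
I₂ = I₁ · cos²(60°) = 1.965e+04 · 0.25 = 4913 lux.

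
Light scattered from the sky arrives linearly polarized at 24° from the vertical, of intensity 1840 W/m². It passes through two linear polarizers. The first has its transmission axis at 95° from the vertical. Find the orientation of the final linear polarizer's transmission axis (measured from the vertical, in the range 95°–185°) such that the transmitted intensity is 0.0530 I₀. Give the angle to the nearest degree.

θ ≈ 140°

By Malus's law, I₁ = I₀ cos²(95° − 24°) = I₀ cos²(71°) = 0.106 I₀.
Need I₂/I₀ = 0.053, so cos²(θ − 95°) = 0.053 / 0.106 = 0.5.
θ − 95° = arccos(√0.5) = 45.0°, giving θ ≈ 95 + 45.0 = 140.0°.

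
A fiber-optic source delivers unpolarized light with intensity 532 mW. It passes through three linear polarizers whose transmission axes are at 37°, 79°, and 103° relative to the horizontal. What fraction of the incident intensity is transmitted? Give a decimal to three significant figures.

Unpolarized light through the first polarizer → I₁ = 532 mW/2 = 266 mW, polarized at 37°.
I₂ = I₁ · cos²(42°) = 266 · 0.5523 = 146.9 mW.
I₃ = I₂ · cos²(24°) = 146.9 · 0.8346 = 122.6 mW.
Transmitted fraction = 0.2305.

I/I₀ ≈ 0.230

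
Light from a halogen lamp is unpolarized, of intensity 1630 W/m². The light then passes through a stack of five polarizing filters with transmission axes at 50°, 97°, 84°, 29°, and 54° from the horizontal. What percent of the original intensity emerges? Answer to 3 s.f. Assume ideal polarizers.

≈ 5.97%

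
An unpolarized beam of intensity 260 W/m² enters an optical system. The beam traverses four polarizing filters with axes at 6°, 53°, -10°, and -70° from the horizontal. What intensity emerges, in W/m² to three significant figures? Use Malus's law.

I ≈ 3.12 W/m²

Unpolarized light through the first polarizer → I₁ = 260 W/m²/2 = 130 W/m², polarized at 6°.
I₂ = I₁ · cos²(47°) = 130 · 0.4651 = 60.47 W/m².
I₃ = I₂ · cos²(63°) = 60.47 · 0.2061 = 12.46 W/m².
I₄ = I₃ · cos²(60°) = 12.46 · 0.25 = 3.116 W/m².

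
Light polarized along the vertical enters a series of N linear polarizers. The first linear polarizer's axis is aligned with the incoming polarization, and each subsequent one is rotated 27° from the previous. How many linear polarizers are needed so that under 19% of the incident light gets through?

First polarizer is aligned with the polarization: full transmission.
Each further stage multiplies by cos²(27°) = 0.7939.
After N polarizers: T = 0.7939^(N−1). Require T < 0.19 ⇒ N−1 > ln(0.19)/ln(0.7939) = 7.20, so N−1 ≥ 8 and N = 9.
Check: N=9 gives T = 0.1578 < 0.19; N=8 gives T = 0.1988.

N = 9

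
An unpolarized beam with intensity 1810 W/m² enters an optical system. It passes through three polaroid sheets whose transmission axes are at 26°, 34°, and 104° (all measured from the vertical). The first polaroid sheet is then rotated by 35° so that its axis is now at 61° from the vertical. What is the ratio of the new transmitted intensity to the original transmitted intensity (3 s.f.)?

Before rotation:
Unpolarized light through the first polarizer → I₁ = ½ I₀, now polarized at 26°.
I₂ = I₁ cos²(34° − 26°) = 0.5 I₀ · cos²(8°) = 0.4903 I₀.
I₃ = I₂ cos²(104° − 34°) = 0.4903 I₀ · cos²(70°) = 0.05736 I₀.
After rotation:
Unpolarized light through the first polarizer → I₁ = ½ I₀, now polarized at 61°.
I₂ = I₁ cos²(34° − 61°) = 0.5 I₀ · cos²(27°) = 0.3969 I₀.
I₃ = I₂ cos²(104° − 34°) = 0.3969 I₀ · cos²(70°) = 0.04643 I₀.
Ratio = 0.04643 / 0.05736 = 0.8096.

I_new/I_old ≈ 0.810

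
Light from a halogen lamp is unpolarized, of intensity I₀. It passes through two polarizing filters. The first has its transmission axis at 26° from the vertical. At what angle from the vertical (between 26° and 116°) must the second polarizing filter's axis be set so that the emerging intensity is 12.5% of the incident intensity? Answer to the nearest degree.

θ ≈ 86°

Unpolarized light through the first polarizer → I₁ = ½ I₀, now polarized at 26°.
Need I₂/I₀ = 0.125, so cos²(θ − 26°) = 0.125 / 0.5 = 0.25.
θ − 26° = arccos(√0.25) = 60.0°, giving θ ≈ 26 + 60.0 = 86.0°.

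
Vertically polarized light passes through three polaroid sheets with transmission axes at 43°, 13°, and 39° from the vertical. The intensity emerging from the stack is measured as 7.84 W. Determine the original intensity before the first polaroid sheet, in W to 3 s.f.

By Malus's law, I₁ = I₀ cos²(43° − 0°) = I₀ cos²(43°) = 0.5349 I₀.
I₂ = I₁ cos²(13° − 43°) = 0.5349 I₀ · cos²(30°) = 0.4012 I₀.
I₃ = I₂ cos²(39° − 13°) = 0.4012 I₀ · cos²(26°) = 0.3241 I₀.
So 7.84 W = 0.3241 I₀, giving I₀ = 7.84/0.3241 = 24.19 W.

I₀ ≈ 24.2 W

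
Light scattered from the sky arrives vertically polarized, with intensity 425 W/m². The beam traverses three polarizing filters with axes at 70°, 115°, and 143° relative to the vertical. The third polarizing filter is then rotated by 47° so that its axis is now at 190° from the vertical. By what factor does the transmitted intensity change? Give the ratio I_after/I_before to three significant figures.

I_new/I_old ≈ 0.0859

Before rotation:
I₁ = I₀ cos²(70° − 0°) = I₀ cos²(70°) = 0.117 I₀.
I₂ = I₁ cos²(115° − 70°) = 0.117 I₀ · cos²(45°) = 0.05849 I₀.
I₃ = I₂ cos²(143° − 115°) = 0.05849 I₀ · cos²(28°) = 0.0456 I₀.
After rotation:
I₁ = I₀ cos²(70° − 0°) = I₀ cos²(70°) = 0.117 I₀.
I₂ = I₁ cos²(115° − 70°) = 0.117 I₀ · cos²(45°) = 0.05849 I₀.
I₃ = I₂ cos²(190° − 115°) = 0.05849 I₀ · cos²(75°) = 0.003918 I₀.
Ratio = 0.003918 / 0.0456 = 0.08593.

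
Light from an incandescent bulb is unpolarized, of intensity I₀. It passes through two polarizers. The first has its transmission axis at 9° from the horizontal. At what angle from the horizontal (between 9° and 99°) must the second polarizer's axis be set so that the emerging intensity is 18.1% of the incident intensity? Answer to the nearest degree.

θ ≈ 62°

Unpolarized light through the first polarizer → I₁ = ½ I₀, now polarized at 9°.
Need I₂/I₀ = 0.181, so cos²(θ − 9°) = 0.181 / 0.5 = 0.362.
θ − 9° = arccos(√0.362) = 53.0°, giving θ ≈ 9 + 53.0 = 62.0°.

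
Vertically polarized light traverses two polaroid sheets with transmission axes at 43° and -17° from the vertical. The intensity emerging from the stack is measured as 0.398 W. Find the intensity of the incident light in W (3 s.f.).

By Malus's law, I₁ = I₀ cos²(43° − 0°) = I₀ cos²(43°) = 0.5349 I₀.
I₂ = I₁ cos²(-17° − 43°) = 0.5349 I₀ · cos²(60°) = 0.1337 I₀.
So 0.398 W = 0.1337 I₀, giving I₀ = 0.398/0.1337 = 2.976 W.

I₀ ≈ 2.98 W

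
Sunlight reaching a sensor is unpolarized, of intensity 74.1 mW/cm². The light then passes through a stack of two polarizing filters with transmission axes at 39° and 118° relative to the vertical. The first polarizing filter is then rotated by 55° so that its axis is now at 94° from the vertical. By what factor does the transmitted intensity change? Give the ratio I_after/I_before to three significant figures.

I_new/I_old ≈ 22.9

Before rotation:
Unpolarized light through the first polarizer → I₁ = ½ I₀, now polarized at 39°.
I₂ = I₁ cos²(118° − 39°) = 0.5 I₀ · cos²(79°) = 0.0182 I₀.
After rotation:
Unpolarized light through the first polarizer → I₁ = ½ I₀, now polarized at 94°.
I₂ = I₁ cos²(118° − 94°) = 0.5 I₀ · cos²(24°) = 0.4173 I₀.
Ratio = 0.4173 / 0.0182 = 22.92.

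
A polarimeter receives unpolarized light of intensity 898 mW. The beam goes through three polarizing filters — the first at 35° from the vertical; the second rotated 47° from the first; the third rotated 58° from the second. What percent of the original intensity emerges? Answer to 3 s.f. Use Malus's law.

Unpolarized light through the first polarizer → I₁ = 898 mW/2 = 449 mW, polarized at 35°.
I₂ = I₁ · cos²(47°) = 449 · 0.4651 = 208.8 mW.
I₃ = I₂ · cos²(58°) = 208.8 · 0.2808 = 58.65 mW.
That is 6.531% of the incident intensity.

≈ 6.53%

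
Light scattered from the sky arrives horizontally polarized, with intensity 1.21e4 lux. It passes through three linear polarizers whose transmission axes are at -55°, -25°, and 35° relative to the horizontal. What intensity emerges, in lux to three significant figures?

I₁ = 1.21e4 lux · cos²(55°) = 3981 lux.
I₂ = I₁ · cos²(30°) = 3981 · 0.75 = 2986 lux.
I₃ = I₂ · cos²(60°) = 2986 · 0.25 = 746.4 lux.

I ≈ 746 lux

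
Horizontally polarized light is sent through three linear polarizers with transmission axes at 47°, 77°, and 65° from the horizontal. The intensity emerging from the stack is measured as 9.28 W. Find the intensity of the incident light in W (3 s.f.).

I₁ = I₀ cos²(47° − 0°) = I₀ cos²(47°) = 0.4651 I₀.
I₂ = I₁ cos²(77° − 47°) = 0.4651 I₀ · cos²(30°) = 0.3488 I₀.
I₃ = I₂ cos²(65° − 77°) = 0.3488 I₀ · cos²(12°) = 0.3338 I₀.
So 9.28 W = 0.3338 I₀, giving I₀ = 9.28/0.3338 = 27.8 W.

I₀ ≈ 27.8 W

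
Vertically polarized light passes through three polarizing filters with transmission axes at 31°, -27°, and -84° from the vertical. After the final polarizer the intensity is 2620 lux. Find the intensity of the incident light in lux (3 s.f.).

I₁ = I₀ cos²(31° − 0°) = I₀ cos²(31°) = 0.7347 I₀.
I₂ = I₁ cos²(-27° − 31°) = 0.7347 I₀ · cos²(58°) = 0.2063 I₀.
I₃ = I₂ cos²(-84° + 27°) = 0.2063 I₀ · cos²(57°) = 0.0612 I₀.
So 2620 lux = 0.0612 I₀, giving I₀ = 2620/0.0612 = 4.281e+04 lux.

I₀ ≈ 4.28e4 lux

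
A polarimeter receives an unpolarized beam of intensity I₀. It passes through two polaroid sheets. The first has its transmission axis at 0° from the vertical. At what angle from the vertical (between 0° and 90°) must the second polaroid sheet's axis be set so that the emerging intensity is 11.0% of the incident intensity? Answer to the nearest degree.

Unpolarized light through the first polarizer → I₁ = ½ I₀, now polarized at 0°.
Need I₂/I₀ = 0.11, so cos²(θ − 0°) = 0.11 / 0.5 = 0.22.
θ − 0° = arccos(√0.22) = 62.0°, giving θ ≈ 0 + 62.0 = 62.0°.

θ ≈ 62°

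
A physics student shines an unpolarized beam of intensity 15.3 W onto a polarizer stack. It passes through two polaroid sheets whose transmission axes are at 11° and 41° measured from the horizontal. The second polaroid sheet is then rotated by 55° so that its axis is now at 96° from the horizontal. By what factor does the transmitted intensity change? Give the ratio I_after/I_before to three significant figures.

Before rotation:
Unpolarized light through the first polarizer → I₁ = ½ I₀, now polarized at 11°.
I₂ = I₁ cos²(41° − 11°) = 0.5 I₀ · cos²(30°) = 0.375 I₀.
After rotation:
Unpolarized light through the first polarizer → I₁ = ½ I₀, now polarized at 11°.
I₂ = I₁ cos²(96° − 11°) = 0.5 I₀ · cos²(85°) = 0.003798 I₀.
Ratio = 0.003798 / 0.375 = 0.01013.

I_new/I_old ≈ 0.0101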